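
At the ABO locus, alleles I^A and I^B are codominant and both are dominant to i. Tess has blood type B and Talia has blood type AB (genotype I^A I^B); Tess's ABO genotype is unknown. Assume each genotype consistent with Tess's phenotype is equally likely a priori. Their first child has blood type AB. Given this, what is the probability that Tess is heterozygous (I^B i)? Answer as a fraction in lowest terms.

Possible genotypes: Tess ∈ {I^B I^B, I^B i}; Talia ∈ {I^A I^B}.
Weight each parental genotype pair by prior × P(type-AB child):
  I^B I^B × I^A I^B: posterior weight 2/3.
  I^B i × I^A I^B: posterior weight 1/3.
Sum the posterior weight over pairs where Tess is I^B i: 1/3.

1/3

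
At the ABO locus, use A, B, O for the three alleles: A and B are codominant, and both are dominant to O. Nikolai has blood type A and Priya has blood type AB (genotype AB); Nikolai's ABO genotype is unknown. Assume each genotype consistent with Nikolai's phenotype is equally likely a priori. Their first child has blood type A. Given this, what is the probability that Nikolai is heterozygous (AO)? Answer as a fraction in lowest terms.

1/2

Possible genotypes: Nikolai ∈ {AA, AO}; Priya ∈ {AB}.
Weight each parental genotype pair by prior × P(type-A child):
  AA × AB: posterior weight 1/2.
  AO × AB: posterior weight 1/2.
Sum the posterior weight over pairs where Nikolai is AO: 1/2.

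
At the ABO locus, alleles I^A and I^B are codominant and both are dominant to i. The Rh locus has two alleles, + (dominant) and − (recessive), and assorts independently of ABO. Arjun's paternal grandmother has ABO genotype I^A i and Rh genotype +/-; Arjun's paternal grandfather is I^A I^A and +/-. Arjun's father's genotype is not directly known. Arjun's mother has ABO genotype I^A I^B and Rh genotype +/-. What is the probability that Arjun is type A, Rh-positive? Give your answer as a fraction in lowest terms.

Arjun's father's ABO genotype from I^A i × I^A I^A: 1/2 I^A I^A, 1/2 I^A i.
Crossing each possibility with the mother I^A I^B and summing P(type A): 1/2·1/2 + 1/2·1/2 = 1/2.
Similarly for Rh via the father's Rh distribution: P(Rh+) = 3/4.
Independent loci: 1/2 × 3/4 = 3/8.

3/8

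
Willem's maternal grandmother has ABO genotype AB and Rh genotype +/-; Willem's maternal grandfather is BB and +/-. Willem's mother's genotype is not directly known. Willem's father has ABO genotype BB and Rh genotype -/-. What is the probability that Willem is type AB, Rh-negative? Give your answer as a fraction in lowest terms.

1/8

Willem's mother's ABO genotype from AB × BB: 1/2 AB, 1/2 BB.
Crossing each possibility with the father BB and summing P(type AB): 1/2·1/2 + 1/2·0 = 1/4.
Similarly for Rh via the mother's Rh distribution: P(Rh-) = 1/2.
Independent loci: 1/4 × 1/2 = 1/8.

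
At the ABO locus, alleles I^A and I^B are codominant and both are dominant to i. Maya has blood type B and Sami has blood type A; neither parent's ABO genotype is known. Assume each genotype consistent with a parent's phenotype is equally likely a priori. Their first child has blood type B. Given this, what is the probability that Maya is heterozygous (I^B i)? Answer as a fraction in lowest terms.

Possible genotypes: Maya ∈ {I^B I^B, I^B i}; Sami ∈ {I^A I^A, I^A i}.
Weight each parental genotype pair by prior × P(type-B child):
  I^B I^B × I^A i: posterior weight 2/3.
  I^B i × I^A i: posterior weight 1/3.
Sum the posterior weight over pairs where Maya is I^B i: 1/3.

1/3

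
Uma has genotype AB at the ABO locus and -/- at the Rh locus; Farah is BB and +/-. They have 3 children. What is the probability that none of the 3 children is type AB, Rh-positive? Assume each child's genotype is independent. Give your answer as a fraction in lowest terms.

ABO cross AB × BB → 1/2 B, 1/2 AB.
Rh cross -/- × +/- → 1/2 Rh+, 1/2 Rh-; so P(type AB, Rh-positive) = 1/2 × 1/2 = 1/4 per child.
P(not type AB, Rh-positive) = 3/4 for one child; (3/4)^3 = 27/64.

27/64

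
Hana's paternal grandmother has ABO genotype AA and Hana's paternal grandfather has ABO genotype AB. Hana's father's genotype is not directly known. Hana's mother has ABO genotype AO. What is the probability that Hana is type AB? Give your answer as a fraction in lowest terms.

Hana's father's ABO genotype from AA × AB: 1/2 AA, 1/2 AB.
Crossing each possibility with the mother AO and summing P(type AB): 1/2·0 + 1/2·1/4 = 1/8.

1/8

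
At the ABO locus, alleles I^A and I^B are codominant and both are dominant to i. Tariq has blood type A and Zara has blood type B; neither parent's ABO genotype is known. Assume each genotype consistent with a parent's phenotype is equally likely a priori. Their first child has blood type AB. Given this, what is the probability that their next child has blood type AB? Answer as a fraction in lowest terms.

Possible genotypes: Tariq ∈ {I^A I^A, I^A i}; Zara ∈ {I^B I^B, I^B i}.
Weight each parental genotype pair by prior × P(type-AB child):
  I^A I^A × I^B I^B: posterior weight 4/9; P(next child type AB) = 1.
  I^A I^A × I^B i: posterior weight 2/9; P(next child type AB) = 1/2.
  I^A i × I^B I^B: posterior weight 2/9; P(next child type AB) = 1/2.
  I^A i × I^B i: posterior weight 1/9; P(next child type AB) = 1/4.
Weighted sum = 25/36.

25/36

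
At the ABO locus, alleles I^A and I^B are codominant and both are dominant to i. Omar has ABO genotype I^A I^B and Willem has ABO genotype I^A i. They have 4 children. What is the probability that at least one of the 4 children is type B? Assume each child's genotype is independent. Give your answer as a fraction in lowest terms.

ABO cross I^A I^B × I^A i → 1/2 A, 1/4 B, 1/4 AB.
So P(type B) = 1/4 per child.
P(none) = (3/4)^4 = 81/256; P(at least one) = 1 − 81/256 = 175/256.

175/256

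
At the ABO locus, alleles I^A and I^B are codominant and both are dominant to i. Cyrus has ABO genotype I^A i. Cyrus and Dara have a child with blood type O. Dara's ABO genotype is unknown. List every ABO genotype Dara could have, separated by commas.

I^A i, I^B i, i i

For each candidate genotype of Dara, check whether crossing it with I^A i can produce every observed child phenotype.
  I^A I^A → possible child types {A} ✗
  I^A I^B → possible child types {A, B, AB} ✗
  I^A i → possible child types {O, A} ✓
  I^B I^B → possible child types {B, AB} ✗
  I^B i → possible child types {O, A, B, AB} ✓
  i i → possible child types {O, A} ✓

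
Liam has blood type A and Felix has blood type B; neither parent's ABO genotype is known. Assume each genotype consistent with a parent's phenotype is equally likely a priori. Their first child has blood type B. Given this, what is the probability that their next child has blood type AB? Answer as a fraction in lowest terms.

5/12

Possible genotypes: Liam ∈ {AA, AO}; Felix ∈ {BB, BO}.
Weight each parental genotype pair by prior × P(type-B child):
  AO × BB: posterior weight 2/3; P(next child type AB) = 1/2.
  AO × BO: posterior weight 1/3; P(next child type AB) = 1/4.
Weighted sum = 5/12.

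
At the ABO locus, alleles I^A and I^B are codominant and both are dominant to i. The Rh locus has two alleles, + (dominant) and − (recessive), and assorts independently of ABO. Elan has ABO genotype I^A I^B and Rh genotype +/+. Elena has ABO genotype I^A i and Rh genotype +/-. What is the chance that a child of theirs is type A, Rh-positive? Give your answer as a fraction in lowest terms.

1/2

ABO cross I^A I^B × I^A i → offspring phenotypes: 1/2 A, 1/4 B, 1/4 AB.
Rh cross +/+ × +/- → 1 Rh+.
Independent loci: P(type A, Rh-positive) = 1/2 × 1 = 1/2.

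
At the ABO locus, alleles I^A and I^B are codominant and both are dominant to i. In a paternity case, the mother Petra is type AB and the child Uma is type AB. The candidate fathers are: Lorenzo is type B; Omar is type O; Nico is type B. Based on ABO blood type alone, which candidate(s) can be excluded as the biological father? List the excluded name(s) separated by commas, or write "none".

Omar

A candidate is excluded only if no genotype consistent with his phenotype could produce a type AB child with a type AB mother.
Omar (type O): no genotype consistent with that phenotype can produce a type-AB child with a type-AB mother.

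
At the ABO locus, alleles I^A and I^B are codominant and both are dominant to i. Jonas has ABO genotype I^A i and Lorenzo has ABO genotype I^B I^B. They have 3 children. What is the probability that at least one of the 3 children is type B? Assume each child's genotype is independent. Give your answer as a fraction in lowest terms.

7/8

ABO cross I^A i × I^B I^B → 1/2 B, 1/2 AB.
So P(type B) = 1/2 per child.
P(none) = (1/2)^3 = 1/8; P(at least one) = 1 − 1/8 = 7/8.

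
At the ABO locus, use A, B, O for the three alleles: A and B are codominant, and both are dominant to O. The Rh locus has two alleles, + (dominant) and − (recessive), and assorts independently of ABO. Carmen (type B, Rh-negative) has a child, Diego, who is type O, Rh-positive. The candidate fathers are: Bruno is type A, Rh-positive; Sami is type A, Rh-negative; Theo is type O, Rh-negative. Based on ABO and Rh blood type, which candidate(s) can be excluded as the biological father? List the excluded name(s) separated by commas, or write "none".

Sami, Theo

A candidate is excluded only if no genotype consistent with his phenotype could produce a type O, Rh-positive child with a type B, Rh-negative mother.
Sami (type A, Rh-): no genotype consistent with that phenotype can produce a type-O Rh+ child with a type-B mother.
Theo (type O, Rh-): no genotype consistent with that phenotype can produce a type-O Rh+ child with a type-B mother.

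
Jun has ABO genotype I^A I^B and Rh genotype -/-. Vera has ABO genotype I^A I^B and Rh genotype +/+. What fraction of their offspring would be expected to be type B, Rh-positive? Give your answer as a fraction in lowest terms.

ABO cross I^A I^B × I^A I^B → offspring phenotypes: 1/4 A, 1/4 B, 1/2 AB.
Rh cross -/- × +/+ → 1 Rh+.
Independent loci: P(type B, Rh-positive) = 1/4 × 1 = 1/4.

1/4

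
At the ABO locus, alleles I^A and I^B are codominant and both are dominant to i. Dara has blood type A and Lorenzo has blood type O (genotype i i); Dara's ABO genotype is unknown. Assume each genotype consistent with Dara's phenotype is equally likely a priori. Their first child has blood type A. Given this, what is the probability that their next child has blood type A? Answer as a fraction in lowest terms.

Possible genotypes: Dara ∈ {I^A I^A, I^A i}; Lorenzo ∈ {i i}.
Weight each parental genotype pair by prior × P(type-A child):
  I^A I^A × i i: posterior weight 2/3; P(next child type A) = 1.
  I^A i × i i: posterior weight 1/3; P(next child type A) = 1/2.
Weighted sum = 5/6.

5/6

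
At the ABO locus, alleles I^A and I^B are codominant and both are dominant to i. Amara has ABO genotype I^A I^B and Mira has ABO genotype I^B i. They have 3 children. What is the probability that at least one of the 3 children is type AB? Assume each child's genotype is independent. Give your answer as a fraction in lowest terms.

37/64

ABO cross I^A I^B × I^B i → 1/4 A, 1/2 B, 1/4 AB.
So P(type AB) = 1/4 per child.
P(none) = (3/4)^3 = 27/64; P(at least one) = 1 − 27/64 = 37/64.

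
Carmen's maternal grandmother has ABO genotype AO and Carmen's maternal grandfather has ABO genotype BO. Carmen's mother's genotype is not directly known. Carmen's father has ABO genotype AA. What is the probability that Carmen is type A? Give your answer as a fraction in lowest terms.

Carmen's mother's ABO genotype from AO × BO: 1/4 AB, 1/4 AO, 1/4 BO, 1/4 OO.
Crossing each possibility with the father AA and summing P(type A): 1/4·1/2 + 1/4·1 + 1/4·1/2 + 1/4·1 = 3/4.

3/4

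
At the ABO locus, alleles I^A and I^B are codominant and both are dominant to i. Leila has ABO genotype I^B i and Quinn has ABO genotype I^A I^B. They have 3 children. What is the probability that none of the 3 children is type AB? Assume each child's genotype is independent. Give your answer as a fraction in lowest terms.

ABO cross I^B i × I^A I^B → 1/4 A, 1/2 B, 1/4 AB.
So P(type AB) = 1/4 per child.
P(not type AB) = 3/4 for one child; (3/4)^3 = 27/64.

27/64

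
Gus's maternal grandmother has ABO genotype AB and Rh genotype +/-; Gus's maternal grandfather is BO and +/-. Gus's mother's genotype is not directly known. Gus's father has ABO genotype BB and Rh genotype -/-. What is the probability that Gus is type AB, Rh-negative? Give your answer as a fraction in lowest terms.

Gus's mother's ABO genotype from AB × BO: 1/4 AB, 1/4 AO, 1/4 BB, 1/4 BO.
Crossing each possibility with the father BB and summing P(type AB): 1/4·1/2 + 1/4·1/2 + 1/4·0 + 1/4·0 = 1/4.
Similarly for Rh via the mother's Rh distribution: P(Rh-) = 1/2.
Independent loci: 1/4 × 1/2 = 1/8.

1/8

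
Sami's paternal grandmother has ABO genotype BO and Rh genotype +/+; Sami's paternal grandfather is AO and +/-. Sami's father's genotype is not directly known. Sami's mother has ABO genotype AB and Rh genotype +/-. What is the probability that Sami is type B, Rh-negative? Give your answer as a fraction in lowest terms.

3/64

Sami's father's ABO genotype from BO × AO: 1/4 AB, 1/4 AO, 1/4 BO, 1/4 OO.
Crossing each possibility with the mother AB and summing P(type B): 1/4·1/4 + 1/4·1/4 + 1/4·1/2 + 1/4·1/2 = 3/8.
Similarly for Rh via the father's Rh distribution: P(Rh-) = 1/8.
Independent loci: 3/8 × 1/8 = 3/64.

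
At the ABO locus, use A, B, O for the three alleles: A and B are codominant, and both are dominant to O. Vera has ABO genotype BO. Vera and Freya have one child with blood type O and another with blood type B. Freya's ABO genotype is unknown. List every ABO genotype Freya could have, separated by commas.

AO, BO, OO

For each candidate genotype of Freya, check whether crossing it with BO can produce every observed child phenotype.
  AA → possible child types {A, AB} ✗
  AB → possible child types {A, B, AB} ✗
  AO → possible child types {O, A, B, AB} ✓
  BB → possible child types {B} ✗
  BO → possible child types {O, B} ✓
  OO → possible child types {O, B} ✓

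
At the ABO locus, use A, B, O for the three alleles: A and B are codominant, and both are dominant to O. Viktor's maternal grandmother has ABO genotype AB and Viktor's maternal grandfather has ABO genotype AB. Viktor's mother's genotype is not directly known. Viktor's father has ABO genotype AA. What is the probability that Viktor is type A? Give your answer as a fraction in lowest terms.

1/2

Viktor's mother's ABO genotype from AB × AB: 1/4 AA, 1/2 AB, 1/4 BB.
Crossing each possibility with the father AA and summing P(type A): 1/4·1 + 1/2·1/2 + 1/4·0 = 1/2.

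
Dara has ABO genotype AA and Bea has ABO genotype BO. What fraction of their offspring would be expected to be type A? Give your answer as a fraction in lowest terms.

1/2

ABO cross AA × BO → offspring phenotypes: 1/2 A, 1/2 AB.
So P(type A) = 1/2.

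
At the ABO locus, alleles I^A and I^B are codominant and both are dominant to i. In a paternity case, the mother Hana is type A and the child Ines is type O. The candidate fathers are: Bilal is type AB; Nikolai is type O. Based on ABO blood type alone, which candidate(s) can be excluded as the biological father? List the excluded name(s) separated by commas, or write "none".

Bilal

A candidate is excluded only if no genotype consistent with his phenotype could produce a type O child with a type A mother.
Bilal (type AB): no genotype consistent with that phenotype can produce a type-O child with a type-A mother.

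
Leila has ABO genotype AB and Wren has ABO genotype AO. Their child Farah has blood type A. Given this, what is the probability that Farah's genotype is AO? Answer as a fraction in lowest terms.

1/2

Cross AB × AO → 1/4 AA, 1/4 AB, 1/4 AO, 1/4 BO.
Type-A genotypes among offspring: AA (1/4), AO (1/4); total 1/2.
P(AO | type A) = (1/4) / (1/2) = 1/2.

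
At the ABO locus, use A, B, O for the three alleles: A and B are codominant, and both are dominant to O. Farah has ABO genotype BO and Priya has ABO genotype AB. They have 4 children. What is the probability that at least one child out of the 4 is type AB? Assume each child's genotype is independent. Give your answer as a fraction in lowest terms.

ABO cross BO × AB → 1/4 A, 1/2 B, 1/4 AB.
So P(type AB) = 1/4 per child.
P(none) = (3/4)^4 = 81/256; P(at least one) = 1 − 81/256 = 175/256.

175/256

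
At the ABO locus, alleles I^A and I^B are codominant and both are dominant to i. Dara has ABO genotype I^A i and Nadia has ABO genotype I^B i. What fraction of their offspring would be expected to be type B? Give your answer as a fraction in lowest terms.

1/4

ABO cross I^A i × I^B i → offspring phenotypes: 1/4 O, 1/4 A, 1/4 B, 1/4 AB.
So P(type B) = 1/4.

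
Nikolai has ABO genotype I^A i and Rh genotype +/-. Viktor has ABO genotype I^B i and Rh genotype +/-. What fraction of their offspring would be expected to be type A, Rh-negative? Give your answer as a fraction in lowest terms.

ABO cross I^A i × I^B i → offspring phenotypes: 1/4 O, 1/4 A, 1/4 B, 1/4 AB.
Rh cross +/- × +/- → 3/4 Rh+, 1/4 Rh-.
Independent loci: P(type A, Rh-negative) = 1/4 × 1/4 = 1/16.

1/16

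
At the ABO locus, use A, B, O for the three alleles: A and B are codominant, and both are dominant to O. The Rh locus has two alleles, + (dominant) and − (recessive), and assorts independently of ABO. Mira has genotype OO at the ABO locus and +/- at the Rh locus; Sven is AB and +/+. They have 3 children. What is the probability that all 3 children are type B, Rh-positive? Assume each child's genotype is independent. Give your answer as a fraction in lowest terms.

1/8

ABO cross OO × AB → 1/2 A, 1/2 B.
Rh cross +/- × +/+ → 1 Rh+; so P(type B, Rh-positive) = 1/2 × 1 = 1/2 per child.
All 3 independent: (1/2)^3 = 1/8.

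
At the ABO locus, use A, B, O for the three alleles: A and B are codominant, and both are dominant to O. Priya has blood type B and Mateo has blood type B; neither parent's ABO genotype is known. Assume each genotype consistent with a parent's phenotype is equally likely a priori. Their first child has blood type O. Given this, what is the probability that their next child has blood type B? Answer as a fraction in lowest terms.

Possible genotypes: Priya ∈ {BB, BO}; Mateo ∈ {BB, BO}.
Weight each parental genotype pair by prior × P(type-O child):
  BO × BO: posterior weight 1; P(next child type B) = 3/4.
Weighted sum = 3/4.

3/4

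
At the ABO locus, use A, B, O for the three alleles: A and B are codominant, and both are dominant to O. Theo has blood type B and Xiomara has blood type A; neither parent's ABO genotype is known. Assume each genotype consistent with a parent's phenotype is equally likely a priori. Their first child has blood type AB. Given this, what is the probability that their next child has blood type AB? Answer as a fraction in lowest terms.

Possible genotypes: Theo ∈ {BB, BO}; Xiomara ∈ {AA, AO}.
Weight each parental genotype pair by prior × P(type-AB child):
  BB × AA: posterior weight 4/9; P(next child type AB) = 1.
  BB × AO: posterior weight 2/9; P(next child type AB) = 1/2.
  BO × AA: posterior weight 2/9; P(next child type AB) = 1/2.
  BO × AO: posterior weight 1/9; P(next child type AB) = 1/4.
Weighted sum = 25/36.

25/36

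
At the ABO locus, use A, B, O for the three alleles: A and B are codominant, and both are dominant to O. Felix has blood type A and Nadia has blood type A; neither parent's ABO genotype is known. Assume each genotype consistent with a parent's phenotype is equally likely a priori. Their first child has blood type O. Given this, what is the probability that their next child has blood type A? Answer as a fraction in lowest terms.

Possible genotypes: Felix ∈ {AA, AO}; Nadia ∈ {AA, AO}.
Weight each parental genotype pair by prior × P(type-O child):
  AO × AO: posterior weight 1; P(next child type A) = 3/4.
Weighted sum = 3/4.

3/4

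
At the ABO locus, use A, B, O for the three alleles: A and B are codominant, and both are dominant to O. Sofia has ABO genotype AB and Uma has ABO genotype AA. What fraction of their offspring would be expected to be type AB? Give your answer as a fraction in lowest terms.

ABO cross AB × AA → offspring phenotypes: 1/2 A, 1/2 AB.
So P(type AB) = 1/2.

1/2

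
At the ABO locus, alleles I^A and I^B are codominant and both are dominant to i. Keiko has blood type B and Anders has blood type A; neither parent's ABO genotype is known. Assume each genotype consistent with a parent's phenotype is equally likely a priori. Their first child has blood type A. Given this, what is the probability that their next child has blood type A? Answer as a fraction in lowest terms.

Possible genotypes: Keiko ∈ {I^B I^B, I^B i}; Anders ∈ {I^A I^A, I^A i}.
Weight each parental genotype pair by prior × P(type-A child):
  I^B i × I^A I^A: posterior weight 2/3; P(next child type A) = 1/2.
  I^B i × I^A i: posterior weight 1/3; P(next child type A) = 1/4.
Weighted sum = 5/12.

5/12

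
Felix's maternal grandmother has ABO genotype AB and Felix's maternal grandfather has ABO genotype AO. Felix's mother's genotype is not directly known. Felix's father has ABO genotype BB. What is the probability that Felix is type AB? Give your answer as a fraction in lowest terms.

Felix's mother's ABO genotype from AB × AO: 1/4 AA, 1/4 AB, 1/4 AO, 1/4 BO.
Crossing each possibility with the father BB and summing P(type AB): 1/4·1 + 1/4·1/2 + 1/4·1/2 + 1/4·0 = 1/2.

1/2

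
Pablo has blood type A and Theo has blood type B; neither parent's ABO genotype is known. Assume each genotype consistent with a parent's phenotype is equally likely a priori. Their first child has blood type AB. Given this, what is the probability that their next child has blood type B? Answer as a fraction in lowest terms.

5/36

Possible genotypes: Pablo ∈ {AA, AO}; Theo ∈ {BB, BO}.
Weight each parental genotype pair by prior × P(type-AB child):
  AA × BB: posterior weight 4/9; P(next child type B) = 0.
  AA × BO: posterior weight 2/9; P(next child type B) = 0.
  AO × BB: posterior weight 2/9; P(next child type B) = 1/2.
  AO × BO: posterior weight 1/9; P(next child type B) = 1/4.
Weighted sum = 5/36.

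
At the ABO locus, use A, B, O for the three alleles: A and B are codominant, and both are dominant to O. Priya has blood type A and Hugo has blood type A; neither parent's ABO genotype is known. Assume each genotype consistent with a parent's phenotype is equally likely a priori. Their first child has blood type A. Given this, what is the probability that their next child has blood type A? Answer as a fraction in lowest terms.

19/20

Possible genotypes: Priya ∈ {AA, AO}; Hugo ∈ {AA, AO}.
Weight each parental genotype pair by prior × P(type-A child):
  AA × AA: posterior weight 4/15; P(next child type A) = 1.
  AA × AO: posterior weight 4/15; P(next child type A) = 1.
  AO × AA: posterior weight 4/15; P(next child type A) = 1.
  AO × AO: posterior weight 1/5; P(next child type A) = 3/4.
Weighted sum = 19/20.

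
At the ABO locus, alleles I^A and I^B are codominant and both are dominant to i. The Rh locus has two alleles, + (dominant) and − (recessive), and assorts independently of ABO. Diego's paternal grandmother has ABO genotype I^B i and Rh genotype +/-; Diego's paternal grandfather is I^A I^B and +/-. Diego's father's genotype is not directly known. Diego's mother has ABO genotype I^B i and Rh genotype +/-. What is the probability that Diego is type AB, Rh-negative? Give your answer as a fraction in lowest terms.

1/32

Diego's father's ABO genotype from I^B i × I^A I^B: 1/4 I^A I^B, 1/4 I^A i, 1/4 I^B I^B, 1/4 I^B i.
Crossing each possibility with the mother I^B i and summing P(type AB): 1/4·1/4 + 1/4·1/4 + 1/4·0 + 1/4·0 = 1/8.
Similarly for Rh via the father's Rh distribution: P(Rh-) = 1/4.
Independent loci: 1/8 × 1/4 = 1/32.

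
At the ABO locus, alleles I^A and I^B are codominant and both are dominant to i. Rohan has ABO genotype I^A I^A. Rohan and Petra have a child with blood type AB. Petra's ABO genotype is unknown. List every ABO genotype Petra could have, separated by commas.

For each candidate genotype of Petra, check whether crossing it with I^A I^A can produce every observed child phenotype.
  I^A I^A → possible child types {A} ✗
  I^A I^B → possible child types {A, AB} ✓
  I^A i → possible child types {A} ✗
  I^B I^B → possible child types {AB} ✓
  I^B i → possible child types {A, AB} ✓
  i i → possible child types {A} ✗

I^A I^B, I^B I^B, I^B i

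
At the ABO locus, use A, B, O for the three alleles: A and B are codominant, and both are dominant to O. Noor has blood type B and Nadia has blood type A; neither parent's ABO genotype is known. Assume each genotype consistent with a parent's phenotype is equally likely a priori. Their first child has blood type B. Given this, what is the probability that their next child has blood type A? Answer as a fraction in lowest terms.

Possible genotypes: Noor ∈ {BB, BO}; Nadia ∈ {AA, AO}.
Weight each parental genotype pair by prior × P(type-B child):
  BB × AO: posterior weight 2/3; P(next child type A) = 0.
  BO × AO: posterior weight 1/3; P(next child type A) = 1/4.
Weighted sum = 1/12.

1/12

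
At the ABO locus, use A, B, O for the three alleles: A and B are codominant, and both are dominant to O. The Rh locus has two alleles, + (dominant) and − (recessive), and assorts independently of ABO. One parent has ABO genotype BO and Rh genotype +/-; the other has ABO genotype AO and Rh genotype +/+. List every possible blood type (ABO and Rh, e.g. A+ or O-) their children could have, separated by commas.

Gametes from BO × AO give offspring ABO genotypes AB, AO, BO, OO, i.e. phenotypes O, A, B, AB.
Rh cross +/- × +/+ → phenotypes Rh+.
Combining independently: O+, A+, B+, AB+.

O+, A+, B+, AB+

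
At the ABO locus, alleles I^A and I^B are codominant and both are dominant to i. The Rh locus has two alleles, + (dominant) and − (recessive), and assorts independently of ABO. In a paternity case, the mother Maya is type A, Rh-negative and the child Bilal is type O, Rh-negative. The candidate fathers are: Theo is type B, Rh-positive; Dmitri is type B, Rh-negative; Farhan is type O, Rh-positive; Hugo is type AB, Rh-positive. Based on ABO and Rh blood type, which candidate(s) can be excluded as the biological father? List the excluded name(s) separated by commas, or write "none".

Hugo

A candidate is excluded only if no genotype consistent with his phenotype could produce a type O, Rh-negative child with a type A, Rh-negative mother.
Hugo (type AB, Rh+): no genotype consistent with that phenotype can produce a type-O Rh- child with a type-A mother.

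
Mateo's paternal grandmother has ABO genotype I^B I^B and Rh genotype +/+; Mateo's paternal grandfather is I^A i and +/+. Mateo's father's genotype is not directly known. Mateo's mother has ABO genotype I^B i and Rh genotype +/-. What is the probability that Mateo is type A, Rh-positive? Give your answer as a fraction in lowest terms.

Mateo's father's ABO genotype from I^B I^B × I^A i: 1/2 I^A I^B, 1/2 I^B i.
Crossing each possibility with the mother I^B i and summing P(type A): 1/2·1/4 + 1/2·0 = 1/8.
Similarly for Rh via the father's Rh distribution: P(Rh+) = 1.
Independent loci: 1/8 × 1 = 1/8.

1/8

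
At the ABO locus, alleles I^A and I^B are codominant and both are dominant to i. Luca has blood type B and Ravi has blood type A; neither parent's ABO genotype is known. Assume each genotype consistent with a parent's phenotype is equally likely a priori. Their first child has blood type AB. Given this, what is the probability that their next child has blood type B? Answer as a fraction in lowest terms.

Possible genotypes: Luca ∈ {I^B I^B, I^B i}; Ravi ∈ {I^A I^A, I^A i}.
Weight each parental genotype pair by prior × P(type-AB child):
  I^B I^B × I^A I^A: posterior weight 4/9; P(next child type B) = 0.
  I^B I^B × I^A i: posterior weight 2/9; P(next child type B) = 1/2.
  I^B i × I^A I^A: posterior weight 2/9; P(next child type B) = 0.
  I^B i × I^A i: posterior weight 1/9; P(next child type B) = 1/4.
Weighted sum = 5/36.

5/36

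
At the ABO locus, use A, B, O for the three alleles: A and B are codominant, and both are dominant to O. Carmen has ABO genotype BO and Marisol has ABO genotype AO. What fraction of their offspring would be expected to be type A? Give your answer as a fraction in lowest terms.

1/4

ABO cross BO × AO → offspring phenotypes: 1/4 O, 1/4 A, 1/4 B, 1/4 AB.
So P(type A) = 1/4.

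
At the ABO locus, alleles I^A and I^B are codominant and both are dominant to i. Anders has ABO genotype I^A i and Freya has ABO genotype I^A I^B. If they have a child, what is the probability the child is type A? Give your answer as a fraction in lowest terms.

ABO cross I^A i × I^A I^B → offspring phenotypes: 1/2 A, 1/4 B, 1/4 AB.
So P(type A) = 1/2.

1/2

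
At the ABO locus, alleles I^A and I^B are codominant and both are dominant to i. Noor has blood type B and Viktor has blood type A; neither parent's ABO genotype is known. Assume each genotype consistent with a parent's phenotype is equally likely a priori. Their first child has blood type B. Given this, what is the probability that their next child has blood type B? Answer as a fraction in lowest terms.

Possible genotypes: Noor ∈ {I^B I^B, I^B i}; Viktor ∈ {I^A I^A, I^A i}.
Weight each parental genotype pair by prior × P(type-B child):
  I^B I^B × I^A i: posterior weight 2/3; P(next child type B) = 1/2.
  I^B i × I^A i: posterior weight 1/3; P(next child type B) = 1/4.
Weighted sum = 5/12.

5/12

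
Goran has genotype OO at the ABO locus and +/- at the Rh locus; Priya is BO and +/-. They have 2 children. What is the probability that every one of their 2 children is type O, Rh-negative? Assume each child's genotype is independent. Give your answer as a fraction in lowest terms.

1/64

ABO cross OO × BO → 1/2 O, 1/2 B.
Rh cross +/- × +/- → 3/4 Rh+, 1/4 Rh-; so P(type O, Rh-negative) = 1/2 × 1/4 = 1/8 per child.
All 2 independent: (1/8)^2 = 1/64.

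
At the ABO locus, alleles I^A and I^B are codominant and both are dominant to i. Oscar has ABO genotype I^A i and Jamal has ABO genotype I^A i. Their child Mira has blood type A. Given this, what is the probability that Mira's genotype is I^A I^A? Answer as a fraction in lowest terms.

1/3

Cross I^A i × I^A i → 1/4 I^A I^A, 1/2 I^A i, 1/4 i i.
Type-A genotypes among offspring: I^A I^A (1/4), I^A i (1/2); total 3/4.
P(I^A I^A | type A) = (1/4) / (3/4) = 1/3.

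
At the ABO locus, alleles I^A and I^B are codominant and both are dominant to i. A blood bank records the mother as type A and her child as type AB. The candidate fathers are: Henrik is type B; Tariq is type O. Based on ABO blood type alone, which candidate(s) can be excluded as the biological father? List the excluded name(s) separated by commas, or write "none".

Tariq

A candidate is excluded only if no genotype consistent with his phenotype could produce a type AB child with a type A mother.
Tariq (type O): no genotype consistent with that phenotype can produce a type-AB child with a type-A mother.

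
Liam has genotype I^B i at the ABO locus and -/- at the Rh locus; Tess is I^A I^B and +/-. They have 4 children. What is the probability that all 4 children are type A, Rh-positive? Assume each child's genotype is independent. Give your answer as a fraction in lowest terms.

ABO cross I^B i × I^A I^B → 1/4 A, 1/2 B, 1/4 AB.
Rh cross -/- × +/- → 1/2 Rh+, 1/2 Rh-; so P(type A, Rh-positive) = 1/4 × 1/2 = 1/8 per child.
All 4 independent: (1/8)^4 = 1/4096.

1/4096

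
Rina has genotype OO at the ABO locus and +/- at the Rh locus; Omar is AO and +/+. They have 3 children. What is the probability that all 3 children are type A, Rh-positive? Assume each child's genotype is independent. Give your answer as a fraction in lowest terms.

ABO cross OO × AO → 1/2 O, 1/2 A.
Rh cross +/- × +/+ → 1 Rh+; so P(type A, Rh-positive) = 1/2 × 1 = 1/2 per child.
All 3 independent: (1/2)^3 = 1/8.

1/8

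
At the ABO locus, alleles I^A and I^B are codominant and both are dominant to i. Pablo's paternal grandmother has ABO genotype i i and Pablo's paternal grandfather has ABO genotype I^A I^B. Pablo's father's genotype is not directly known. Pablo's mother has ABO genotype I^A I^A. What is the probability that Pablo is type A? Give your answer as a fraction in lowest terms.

Pablo's father's ABO genotype from i i × I^A I^B: 1/2 I^A i, 1/2 I^B i.
Crossing each possibility with the mother I^A I^A and summing P(type A): 1/2·1 + 1/2·1/2 = 3/4.

3/4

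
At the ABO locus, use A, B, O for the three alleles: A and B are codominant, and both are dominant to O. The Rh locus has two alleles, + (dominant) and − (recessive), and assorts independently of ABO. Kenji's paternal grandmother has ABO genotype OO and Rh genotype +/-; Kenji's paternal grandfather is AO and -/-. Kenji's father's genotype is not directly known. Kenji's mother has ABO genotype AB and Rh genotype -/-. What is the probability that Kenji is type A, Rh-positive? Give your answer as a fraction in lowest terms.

Kenji's father's ABO genotype from OO × AO: 1/2 AO, 1/2 OO.
Crossing each possibility with the mother AB and summing P(type A): 1/2·1/2 + 1/2·1/2 = 1/2.
Similarly for Rh via the father's Rh distribution: P(Rh+) = 1/4.
Independent loci: 1/2 × 1/4 = 1/8.

1/8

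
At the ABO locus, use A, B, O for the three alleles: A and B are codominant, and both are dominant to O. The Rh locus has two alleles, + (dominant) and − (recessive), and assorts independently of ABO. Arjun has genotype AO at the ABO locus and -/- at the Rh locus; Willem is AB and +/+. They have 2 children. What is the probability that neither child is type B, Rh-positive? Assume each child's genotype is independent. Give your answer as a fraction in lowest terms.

9/16

ABO cross AO × AB → 1/2 A, 1/4 B, 1/4 AB.
Rh cross -/- × +/+ → 1 Rh+; so P(type B, Rh-positive) = 1/4 × 1 = 1/4 per child.
P(not type B, Rh-positive) = 3/4 for one child; (3/4)^2 = 9/16.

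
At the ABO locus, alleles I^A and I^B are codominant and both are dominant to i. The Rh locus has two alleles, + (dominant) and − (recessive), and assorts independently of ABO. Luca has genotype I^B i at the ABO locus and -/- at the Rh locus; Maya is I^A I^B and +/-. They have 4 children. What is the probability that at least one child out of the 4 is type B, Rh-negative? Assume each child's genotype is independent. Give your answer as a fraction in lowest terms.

175/256

ABO cross I^B i × I^A I^B → 1/4 A, 1/2 B, 1/4 AB.
Rh cross -/- × +/- → 1/2 Rh+, 1/2 Rh-; so P(type B, Rh-negative) = 1/2 × 1/2 = 1/4 per child.
P(none) = (3/4)^4 = 81/256; P(at least one) = 1 − 81/256 = 175/256.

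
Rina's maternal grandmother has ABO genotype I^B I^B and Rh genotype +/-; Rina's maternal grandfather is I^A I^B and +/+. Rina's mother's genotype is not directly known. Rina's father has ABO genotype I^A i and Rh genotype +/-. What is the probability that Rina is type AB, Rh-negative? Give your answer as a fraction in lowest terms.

Rina's mother's ABO genotype from I^B I^B × I^A I^B: 1/2 I^A I^B, 1/2 I^B I^B.
Crossing each possibility with the father I^A i and summing P(type AB): 1/2·1/4 + 1/2·1/2 = 3/8.
Similarly for Rh via the mother's Rh distribution: P(Rh-) = 1/8.
Independent loci: 3/8 × 1/8 = 3/64.

3/64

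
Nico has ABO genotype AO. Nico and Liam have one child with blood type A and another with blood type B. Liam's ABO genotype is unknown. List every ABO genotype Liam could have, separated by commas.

AB, BO

For each candidate genotype of Liam, check whether crossing it with AO can produce every observed child phenotype.
  AA → possible child types {A} ✗
  AB → possible child types {A, B, AB} ✓
  AO → possible child types {O, A} ✗
  BB → possible child types {B, AB} ✗
  BO → possible child types {O, A, B, AB} ✓
  OO → possible child types {O, A} ✗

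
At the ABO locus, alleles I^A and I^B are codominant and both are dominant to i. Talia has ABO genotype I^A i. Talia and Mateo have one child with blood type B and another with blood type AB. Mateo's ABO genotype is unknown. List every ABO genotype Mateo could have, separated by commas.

For each candidate genotype of Mateo, check whether crossing it with I^A i can produce every observed child phenotype.
  I^A I^A → possible child types {A} ✗
  I^A I^B → possible child types {A, B, AB} ✓
  I^A i → possible child types {O, A} ✗
  I^B I^B → possible child types {B, AB} ✓
  I^B i → possible child types {O, A, B, AB} ✓
  i i → possible child types {O, A} ✗

I^A I^B, I^B I^B, I^B i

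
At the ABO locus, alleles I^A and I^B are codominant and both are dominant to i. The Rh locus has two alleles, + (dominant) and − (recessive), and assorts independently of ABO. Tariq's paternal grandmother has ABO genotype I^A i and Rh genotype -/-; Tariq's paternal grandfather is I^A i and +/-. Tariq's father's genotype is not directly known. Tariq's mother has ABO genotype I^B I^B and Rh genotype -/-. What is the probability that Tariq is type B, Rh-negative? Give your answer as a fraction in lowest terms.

Tariq's father's ABO genotype from I^A i × I^A i: 1/4 I^A I^A, 1/2 I^A i, 1/4 i i.
Crossing each possibility with the mother I^B I^B and summing P(type B): 1/4·0 + 1/2·1/2 + 1/4·1 = 1/2.
Similarly for Rh via the father's Rh distribution: P(Rh-) = 3/4.
Independent loci: 1/2 × 3/4 = 3/8.

3/8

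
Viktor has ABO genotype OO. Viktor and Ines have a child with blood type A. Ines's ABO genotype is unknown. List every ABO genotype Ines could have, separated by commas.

For each candidate genotype of Ines, check whether crossing it with OO can produce every observed child phenotype.
  AA → possible child types {A} ✓
  AB → possible child types {A, B} ✓
  AO → possible child types {O, A} ✓
  BB → possible child types {B} ✗
  BO → possible child types {O, B} ✗
  OO → possible child types {O} ✗

AA, AB, AO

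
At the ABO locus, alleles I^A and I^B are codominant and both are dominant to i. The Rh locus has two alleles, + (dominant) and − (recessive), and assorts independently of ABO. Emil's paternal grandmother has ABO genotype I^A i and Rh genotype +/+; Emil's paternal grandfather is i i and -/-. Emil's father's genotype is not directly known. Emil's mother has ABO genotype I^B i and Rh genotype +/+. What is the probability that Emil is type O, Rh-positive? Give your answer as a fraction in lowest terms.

Emil's father's ABO genotype from I^A i × i i: 1/2 I^A i, 1/2 i i.
Crossing each possibility with the mother I^B i and summing P(type O): 1/2·1/4 + 1/2·1/2 = 3/8.
Similarly for Rh via the father's Rh distribution: P(Rh+) = 1.
Independent loci: 3/8 × 1 = 3/8.

3/8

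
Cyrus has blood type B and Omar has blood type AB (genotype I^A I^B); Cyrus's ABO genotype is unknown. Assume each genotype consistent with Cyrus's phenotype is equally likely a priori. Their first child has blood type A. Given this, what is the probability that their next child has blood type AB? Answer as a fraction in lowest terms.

1/4

Possible genotypes: Cyrus ∈ {I^B I^B, I^B i}; Omar ∈ {I^A I^B}.
Weight each parental genotype pair by prior × P(type-A child):
  I^B i × I^A I^B: posterior weight 1; P(next child type AB) = 1/4.
Weighted sum = 1/4.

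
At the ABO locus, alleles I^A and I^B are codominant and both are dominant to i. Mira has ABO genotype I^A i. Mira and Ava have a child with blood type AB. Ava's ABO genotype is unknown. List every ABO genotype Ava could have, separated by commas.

I^A I^B, I^B I^B, I^B i

For each candidate genotype of Ava, check whether crossing it with I^A i can produce every observed child phenotype.
  I^A I^A → possible child types {A} ✗
  I^A I^B → possible child types {A, B, AB} ✓
  I^A i → possible child types {O, A} ✗
  I^B I^B → possible child types {B, AB} ✓
  I^B i → possible child types {O, A, B, AB} ✓
  i i → possible child types {O, A} ✗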